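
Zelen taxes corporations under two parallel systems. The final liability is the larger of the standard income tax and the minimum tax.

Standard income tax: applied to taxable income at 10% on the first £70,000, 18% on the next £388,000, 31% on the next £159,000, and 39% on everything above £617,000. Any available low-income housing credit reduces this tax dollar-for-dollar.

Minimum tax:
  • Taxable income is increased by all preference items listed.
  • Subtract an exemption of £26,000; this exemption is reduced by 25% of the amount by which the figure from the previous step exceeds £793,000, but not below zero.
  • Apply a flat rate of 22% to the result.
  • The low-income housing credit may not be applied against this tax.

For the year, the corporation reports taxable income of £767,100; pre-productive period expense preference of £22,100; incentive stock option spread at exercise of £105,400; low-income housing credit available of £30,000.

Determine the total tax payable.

Minimum tax:
  Adjusted income: £767,100 + £22,100 + £105,400 = £894,600
  Exemption: £26,000 − 25% × (£894,600 − £793,000) = £26,000 − £25,400 = £600
  Base: £894,600 − £600 = £894,000
  £894,000 × 22% = £196,680

Standard income tax:
  £70,000 × 10% = £7,000
  £388,000 × 18% = £69,840
  £159,000 × 31% = £49,290
  £150,100 × 39% = £58,539
  → £184,669
  Less low-income housing credit £30,000 → £154,669

£196,680 > £154,669, so the minimum tax is the binding amount.

£196,680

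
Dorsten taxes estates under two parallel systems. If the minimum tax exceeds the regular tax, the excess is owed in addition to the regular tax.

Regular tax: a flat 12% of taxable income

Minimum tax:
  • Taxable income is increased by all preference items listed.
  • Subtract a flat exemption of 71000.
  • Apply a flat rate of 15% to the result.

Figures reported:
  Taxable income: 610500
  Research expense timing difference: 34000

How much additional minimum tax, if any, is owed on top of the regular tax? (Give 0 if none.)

12765

Minimum tax:
  Adjusted income: 610500 + 34000 = 644500
  Less exemption 71000 → base 573500
  573500 × 15% = 86025

Regular tax:
  610500 × 12% = 73260

Excess of minimum tax over regular tax: 86025 − 73260 = 12765.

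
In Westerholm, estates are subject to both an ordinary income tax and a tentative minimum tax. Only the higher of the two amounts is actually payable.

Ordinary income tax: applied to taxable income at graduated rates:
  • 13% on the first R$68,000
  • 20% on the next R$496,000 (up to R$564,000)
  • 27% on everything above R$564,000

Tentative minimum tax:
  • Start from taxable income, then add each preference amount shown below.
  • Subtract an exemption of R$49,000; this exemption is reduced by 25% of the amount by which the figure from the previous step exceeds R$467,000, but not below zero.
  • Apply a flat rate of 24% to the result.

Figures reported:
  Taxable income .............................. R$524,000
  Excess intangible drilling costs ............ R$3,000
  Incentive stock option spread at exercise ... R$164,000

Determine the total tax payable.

R$165,840

Ordinary income tax:
  R$68,000 × 13% = R$8,840
  R$456,000 × 20% = R$91,200
  → R$100,040

Tentative minimum tax:
  Adjusted income: R$524,000 + R$3,000 + R$164,000 = R$691,000
  Exemption: 25% × (R$691,000 − R$467,000) = R$56,000 ≥ R$49,000, so the exemption is fully phased out
  Base: R$691,000 − R$0 = R$691,000
  R$691,000 × 24% = R$165,840

R$165,840 > R$100,040, so the tentative minimum tax is the binding amount.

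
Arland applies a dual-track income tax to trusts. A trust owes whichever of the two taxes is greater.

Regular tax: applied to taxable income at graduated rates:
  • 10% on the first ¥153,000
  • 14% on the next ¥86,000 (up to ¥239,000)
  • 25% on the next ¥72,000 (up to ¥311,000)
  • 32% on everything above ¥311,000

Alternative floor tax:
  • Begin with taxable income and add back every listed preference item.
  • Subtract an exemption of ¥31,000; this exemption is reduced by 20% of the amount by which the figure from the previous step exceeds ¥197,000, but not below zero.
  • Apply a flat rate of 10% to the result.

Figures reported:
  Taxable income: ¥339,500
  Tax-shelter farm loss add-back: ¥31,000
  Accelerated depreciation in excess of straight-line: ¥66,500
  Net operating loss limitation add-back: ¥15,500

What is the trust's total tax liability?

¥54,460

Alternative floor tax:
  Adjusted income: ¥339,500 + ¥31,000 + ¥66,500 + ¥15,500 = ¥452,500
  Exemption: 20% × (¥452,500 − ¥197,000) = ¥51,100 ≥ ¥31,000, so the exemption is fully phased out
  Base: ¥452,500 − ¥0 = ¥452,500
  ¥452,500 × 10% = ¥45,250

Regular tax:
  ¥153,000 × 10% = ¥15,300
  ¥86,000 × 14% = ¥12,040
  ¥72,000 × 25% = ¥18,000
  ¥28,500 × 32% = ¥9,120
  → ¥54,460

¥54,460 > ¥45,250, so the regular tax governs.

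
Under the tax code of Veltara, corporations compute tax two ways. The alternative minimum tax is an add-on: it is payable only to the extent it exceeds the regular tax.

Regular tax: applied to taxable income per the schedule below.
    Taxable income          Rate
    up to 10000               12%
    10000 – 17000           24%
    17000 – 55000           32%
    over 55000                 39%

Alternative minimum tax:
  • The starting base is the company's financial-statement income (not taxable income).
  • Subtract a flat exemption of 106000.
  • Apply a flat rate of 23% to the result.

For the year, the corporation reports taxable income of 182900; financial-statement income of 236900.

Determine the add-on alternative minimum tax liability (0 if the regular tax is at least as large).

Alternative minimum tax:
  Base (financial-statement income): 236900
  Less exemption 106000 → base 130900
  130900 × 23% = 30107

Regular tax:
  10000 × 12% = 1200
  7000 × 24% = 1680
  38000 × 32% = 12160
  127900 × 39% = 49881
  → 64921

30107 ≤ 64921, so no add-on is due.

0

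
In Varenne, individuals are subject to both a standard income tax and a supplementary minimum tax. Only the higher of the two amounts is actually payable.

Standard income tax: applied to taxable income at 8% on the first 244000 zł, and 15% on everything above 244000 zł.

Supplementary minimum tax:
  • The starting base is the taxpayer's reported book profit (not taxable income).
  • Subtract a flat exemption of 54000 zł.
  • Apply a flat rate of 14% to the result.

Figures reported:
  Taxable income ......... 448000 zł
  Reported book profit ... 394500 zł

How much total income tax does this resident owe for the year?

50120 zł

Standard income tax:
  244000 zł × 8% = 19520 zł
  204000 zł × 15% = 30600 zł
  → 50120 zł

Supplementary minimum tax:
  Base (reported book profit): 394500 zł
  Less exemption 54000 zł → base 340500 zł
  340500 zł × 14% = 47670 zł

50120 zł > 47670 zł, so the standard income tax governs.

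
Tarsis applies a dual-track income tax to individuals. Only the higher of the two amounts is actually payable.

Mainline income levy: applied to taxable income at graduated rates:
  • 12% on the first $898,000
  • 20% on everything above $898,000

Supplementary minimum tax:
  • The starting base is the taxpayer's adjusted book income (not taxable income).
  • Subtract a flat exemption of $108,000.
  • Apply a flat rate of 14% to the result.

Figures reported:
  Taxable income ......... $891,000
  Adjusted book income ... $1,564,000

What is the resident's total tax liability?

$203,840

Supplementary minimum tax:
  Base (adjusted book income): $1,564,000
  Less exemption $108,000 → base $1,456,000
  $1,456,000 × 14% = $203,840

Mainline income levy:
  $891,000 × 12% = $106,920

$203,840 > $106,920, so the supplementary minimum tax is the binding amount.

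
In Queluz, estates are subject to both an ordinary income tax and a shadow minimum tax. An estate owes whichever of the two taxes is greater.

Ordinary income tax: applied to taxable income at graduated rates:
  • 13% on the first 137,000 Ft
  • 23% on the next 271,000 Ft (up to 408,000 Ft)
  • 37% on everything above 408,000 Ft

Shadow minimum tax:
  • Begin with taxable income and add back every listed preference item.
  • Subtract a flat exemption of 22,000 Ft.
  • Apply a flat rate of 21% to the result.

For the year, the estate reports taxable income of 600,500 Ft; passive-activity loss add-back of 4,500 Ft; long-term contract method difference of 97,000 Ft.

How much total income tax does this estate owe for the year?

Ordinary income tax:
  137,000 Ft × 13% = 17,810 Ft
  271,000 Ft × 23% = 62,330 Ft
  192,500 Ft × 37% = 71,225 Ft
  → 151,365 Ft

Shadow minimum tax:
  Adjusted income: 600,500 Ft + 4,500 Ft + 97,000 Ft = 702,000 Ft
  Less exemption 22,000 Ft → base 680,000 Ft
  680,000 Ft × 21% = 142,800 Ft

151,365 Ft > 142,800 Ft, so the ordinary income tax governs.

151,365 Ft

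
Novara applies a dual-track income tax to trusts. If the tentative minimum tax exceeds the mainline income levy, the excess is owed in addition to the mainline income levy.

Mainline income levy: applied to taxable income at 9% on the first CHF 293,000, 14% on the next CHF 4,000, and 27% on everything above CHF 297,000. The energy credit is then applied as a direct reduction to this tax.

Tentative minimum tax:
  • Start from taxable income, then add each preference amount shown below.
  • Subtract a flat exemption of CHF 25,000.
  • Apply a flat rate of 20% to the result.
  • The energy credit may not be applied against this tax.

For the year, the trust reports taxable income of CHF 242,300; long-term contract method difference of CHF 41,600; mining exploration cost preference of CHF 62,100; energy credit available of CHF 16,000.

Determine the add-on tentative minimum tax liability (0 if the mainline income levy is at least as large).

Tentative minimum tax:
  Adjusted income: CHF 242,300 + CHF 41,600 + CHF 62,100 = CHF 346,000
  Less exemption CHF 25,000 → base CHF 321,000
  CHF 321,000 × 20% = CHF 64,200

Mainline income levy:
  CHF 242,300 × 9% = CHF 21,807
  Less energy credit CHF 16,000 → CHF 5,807

Excess of tentative minimum tax over mainline income levy: CHF 64,200 − CHF 5,807 = CHF 58,393.

CHF 58,393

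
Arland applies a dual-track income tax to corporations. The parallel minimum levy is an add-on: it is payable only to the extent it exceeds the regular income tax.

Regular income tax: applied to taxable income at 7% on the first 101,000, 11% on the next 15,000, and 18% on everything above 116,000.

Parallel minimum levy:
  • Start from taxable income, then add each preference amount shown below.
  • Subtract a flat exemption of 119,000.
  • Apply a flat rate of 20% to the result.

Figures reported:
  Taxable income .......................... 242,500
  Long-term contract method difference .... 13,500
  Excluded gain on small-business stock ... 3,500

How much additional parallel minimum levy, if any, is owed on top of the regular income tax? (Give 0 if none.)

Regular income tax:
  101,000 × 7% = 7,070
  15,000 × 11% = 1,650
  126,500 × 18% = 22,770
  → 31,490

Parallel minimum levy:
  Adjusted income: 242,500 + 13,500 + 3,500 = 259,500
  Less exemption 119,000 → base 140,500
  140,500 × 20% = 28,100

28,100 ≤ 31,490, so no add-on is due.

0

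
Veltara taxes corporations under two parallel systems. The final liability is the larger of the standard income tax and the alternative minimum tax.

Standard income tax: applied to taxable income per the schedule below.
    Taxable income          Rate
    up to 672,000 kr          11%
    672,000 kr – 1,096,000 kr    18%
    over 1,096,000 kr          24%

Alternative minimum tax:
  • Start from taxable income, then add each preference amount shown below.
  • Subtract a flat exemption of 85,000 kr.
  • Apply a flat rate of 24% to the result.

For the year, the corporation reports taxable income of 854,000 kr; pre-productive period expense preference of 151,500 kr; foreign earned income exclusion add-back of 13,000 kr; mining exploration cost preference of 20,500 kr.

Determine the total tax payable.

228,960 kr

Alternative minimum tax:
  Adjusted income: 854,000 kr + 151,500 kr + 13,000 kr + 20,500 kr = 1,039,000 kr
  Less exemption 85,000 kr → base 954,000 kr
  954,000 kr × 24% = 228,960 kr

Standard income tax:
  672,000 kr × 11% = 73,920 kr
  182,000 kr × 18% = 32,760 kr
  → 106,680 kr

228,960 kr > 106,680 kr, so the alternative minimum tax is the binding amount.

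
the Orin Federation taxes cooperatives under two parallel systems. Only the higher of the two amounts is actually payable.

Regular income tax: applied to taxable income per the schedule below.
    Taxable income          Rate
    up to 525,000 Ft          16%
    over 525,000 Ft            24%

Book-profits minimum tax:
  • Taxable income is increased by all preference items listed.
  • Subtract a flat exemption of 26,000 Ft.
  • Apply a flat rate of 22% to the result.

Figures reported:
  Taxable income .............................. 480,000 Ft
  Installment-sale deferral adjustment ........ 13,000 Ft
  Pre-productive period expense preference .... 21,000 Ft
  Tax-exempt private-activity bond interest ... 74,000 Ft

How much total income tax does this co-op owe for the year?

123,640 Ft

Book-profits minimum tax:
  Adjusted income: 480,000 Ft + 13,000 Ft + 21,000 Ft + 74,000 Ft = 588,000 Ft
  Less exemption 26,000 Ft → base 562,000 Ft
  562,000 Ft × 22% = 123,640 Ft

Regular income tax:
  480,000 Ft × 16% = 76,800 Ft

123,640 Ft > 76,800 Ft, so the book-profits minimum tax is the binding amount.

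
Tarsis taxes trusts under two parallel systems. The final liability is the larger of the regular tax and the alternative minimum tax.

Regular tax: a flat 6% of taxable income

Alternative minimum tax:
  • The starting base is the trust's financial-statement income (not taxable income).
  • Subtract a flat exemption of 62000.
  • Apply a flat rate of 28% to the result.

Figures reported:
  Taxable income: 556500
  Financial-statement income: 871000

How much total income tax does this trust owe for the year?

226520

Regular tax:
  556500 × 6% = 33390

Alternative minimum tax:
  Base (financial-statement income): 871000
  Less exemption 62000 → base 809000
  809000 × 28% = 226520

226520 > 33390, so the alternative minimum tax is the binding amount.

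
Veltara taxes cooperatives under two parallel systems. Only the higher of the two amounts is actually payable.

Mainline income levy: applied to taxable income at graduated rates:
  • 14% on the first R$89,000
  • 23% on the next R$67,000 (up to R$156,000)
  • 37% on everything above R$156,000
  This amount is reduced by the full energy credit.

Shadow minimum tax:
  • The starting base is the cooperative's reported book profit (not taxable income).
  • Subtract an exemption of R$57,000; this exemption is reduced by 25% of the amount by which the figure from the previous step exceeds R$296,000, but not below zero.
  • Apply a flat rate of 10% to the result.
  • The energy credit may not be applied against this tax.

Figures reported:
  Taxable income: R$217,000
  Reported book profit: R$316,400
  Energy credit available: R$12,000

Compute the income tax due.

R$38,440

Mainline income levy:
  R$89,000 × 14% = R$12,460
  R$67,000 × 23% = R$15,410
  R$61,000 × 37% = R$22,570
  → R$50,440
  Less energy credit R$12,000 → R$38,440

Shadow minimum tax:
  Base (reported book profit): R$316,400
  Exemption: R$57,000 − 25% × (R$316,400 − R$296,000) = R$57,000 − R$5,100 = R$51,900
  Base: R$316,400 − R$51,900 = R$264,500
  R$264,500 × 10% = R$26,450

R$38,440 > R$26,450, so the mainline income levy governs.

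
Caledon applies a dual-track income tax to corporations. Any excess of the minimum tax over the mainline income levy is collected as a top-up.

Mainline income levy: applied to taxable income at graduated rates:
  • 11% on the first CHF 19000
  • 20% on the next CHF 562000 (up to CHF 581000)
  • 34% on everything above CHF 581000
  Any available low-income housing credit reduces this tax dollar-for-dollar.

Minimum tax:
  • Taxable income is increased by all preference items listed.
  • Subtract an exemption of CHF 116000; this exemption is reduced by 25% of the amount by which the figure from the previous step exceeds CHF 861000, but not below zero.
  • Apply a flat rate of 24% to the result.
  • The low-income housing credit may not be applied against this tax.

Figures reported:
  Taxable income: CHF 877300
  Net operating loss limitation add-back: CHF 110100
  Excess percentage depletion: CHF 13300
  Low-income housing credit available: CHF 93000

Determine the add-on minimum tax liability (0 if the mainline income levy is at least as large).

Mainline income levy:
  CHF 19000 × 11% = CHF 2090
  CHF 562000 × 20% = CHF 112400
  CHF 296300 × 34% = CHF 100742
  → CHF 215232
  Less low-income housing credit CHF 93000 → CHF 122232

Minimum tax:
  Adjusted income: CHF 877300 + CHF 110100 + CHF 13300 = CHF 1000700
  Exemption: CHF 116000 − 25% × (CHF 1000700 − CHF 861000) = CHF 116000 − CHF 34925 = CHF 81075
  Base: CHF 1000700 − CHF 81075 = CHF 919625
  CHF 919625 × 24% = CHF 220710

Excess of minimum tax over mainline income levy: CHF 220710 − CHF 122232 = CHF 98478.

CHF 98478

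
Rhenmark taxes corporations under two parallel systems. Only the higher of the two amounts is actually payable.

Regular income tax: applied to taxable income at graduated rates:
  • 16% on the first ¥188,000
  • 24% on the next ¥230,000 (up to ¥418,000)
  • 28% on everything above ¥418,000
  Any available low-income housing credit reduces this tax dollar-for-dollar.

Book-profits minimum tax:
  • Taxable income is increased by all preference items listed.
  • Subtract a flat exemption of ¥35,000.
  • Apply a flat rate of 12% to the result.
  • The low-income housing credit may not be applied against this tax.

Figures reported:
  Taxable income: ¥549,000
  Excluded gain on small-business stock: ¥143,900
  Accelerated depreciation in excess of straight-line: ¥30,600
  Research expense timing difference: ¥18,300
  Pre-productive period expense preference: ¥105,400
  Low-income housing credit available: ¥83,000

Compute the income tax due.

¥97,464

Book-profits minimum tax:
  Adjusted income: ¥549,000 + ¥143,900 + ¥30,600 + ¥18,300 + ¥105,400 = ¥847,200
  Less exemption ¥35,000 → base ¥812,200
  ¥812,200 × 12% = ¥97,464

Regular income tax:
  ¥188,000 × 16% = ¥30,080
  ¥230,000 × 24% = ¥55,200
  ¥131,000 × 28% = ¥36,680
  → ¥121,960
  Less low-income housing credit ¥83,000 → ¥38,960

¥97,464 > ¥38,960, so the book-profits minimum tax is the binding amount.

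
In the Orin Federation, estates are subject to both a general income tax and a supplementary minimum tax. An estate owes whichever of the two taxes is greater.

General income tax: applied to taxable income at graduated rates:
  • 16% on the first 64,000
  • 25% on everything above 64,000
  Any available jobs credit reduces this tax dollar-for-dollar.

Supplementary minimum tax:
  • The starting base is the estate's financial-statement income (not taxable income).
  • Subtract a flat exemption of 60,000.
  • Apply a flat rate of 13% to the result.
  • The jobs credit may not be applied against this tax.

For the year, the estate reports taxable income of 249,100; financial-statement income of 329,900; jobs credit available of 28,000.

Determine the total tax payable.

General income tax:
  64,000 × 16% = 10,240
  185,100 × 25% = 46,275
  → 56,515
  Less jobs credit 28,000 → 28,515

Supplementary minimum tax:
  Base (financial-statement income): 329,900
  Less exemption 60,000 → base 269,900
  269,900 × 13% = 35,087

35,087 > 28,515, so the supplementary minimum tax is the binding amount.

35,087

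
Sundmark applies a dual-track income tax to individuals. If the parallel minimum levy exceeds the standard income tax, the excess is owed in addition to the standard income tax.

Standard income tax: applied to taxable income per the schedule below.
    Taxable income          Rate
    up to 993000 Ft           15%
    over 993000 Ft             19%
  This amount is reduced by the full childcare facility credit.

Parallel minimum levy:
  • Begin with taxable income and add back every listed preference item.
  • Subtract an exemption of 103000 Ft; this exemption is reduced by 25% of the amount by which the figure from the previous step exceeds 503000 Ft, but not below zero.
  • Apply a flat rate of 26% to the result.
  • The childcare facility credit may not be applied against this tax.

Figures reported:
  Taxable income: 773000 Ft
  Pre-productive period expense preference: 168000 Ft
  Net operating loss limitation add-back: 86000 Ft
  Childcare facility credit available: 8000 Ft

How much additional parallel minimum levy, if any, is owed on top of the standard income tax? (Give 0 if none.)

159070 Ft

Parallel minimum levy:
  Adjusted income: 773000 Ft + 168000 Ft + 86000 Ft = 1027000 Ft
  Exemption: 25% × (1027000 Ft − 503000 Ft) = 131000 Ft ≥ 103000 Ft, so the exemption is fully phased out
  Base: 1027000 Ft − 0 Ft = 1027000 Ft
  1027000 Ft × 26% = 267020 Ft

Standard income tax:
  773000 Ft × 15% = 115950 Ft
  Less childcare facility credit 8000 Ft → 107950 Ft

Excess of parallel minimum levy over standard income tax: 267020 Ft − 107950 Ft = 159070 Ft.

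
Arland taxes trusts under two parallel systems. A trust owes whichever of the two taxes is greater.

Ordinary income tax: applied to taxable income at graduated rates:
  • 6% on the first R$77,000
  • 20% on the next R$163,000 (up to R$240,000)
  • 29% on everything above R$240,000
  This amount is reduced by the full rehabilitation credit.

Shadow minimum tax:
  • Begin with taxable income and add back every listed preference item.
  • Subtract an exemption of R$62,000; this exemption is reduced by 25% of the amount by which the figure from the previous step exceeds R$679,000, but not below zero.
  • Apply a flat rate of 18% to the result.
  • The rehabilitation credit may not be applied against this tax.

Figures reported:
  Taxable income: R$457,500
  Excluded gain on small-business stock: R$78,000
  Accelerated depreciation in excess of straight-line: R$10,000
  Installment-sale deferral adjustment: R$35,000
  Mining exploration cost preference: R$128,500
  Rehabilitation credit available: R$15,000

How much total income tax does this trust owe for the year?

R$117,810

Ordinary income tax:
  R$77,000 × 6% = R$4,620
  R$163,000 × 20% = R$32,600
  R$217,500 × 29% = R$63,075
  → R$100,295
  Less rehabilitation credit R$15,000 → R$85,295

Shadow minimum tax:
  Adjusted income: R$457,500 + R$78,000 + R$10,000 + R$35,000 + R$128,500 = R$709,000
  Exemption: R$62,000 − 25% × (R$709,000 − R$679,000) = R$62,000 − R$7,500 = R$54,500
  Base: R$709,000 − R$54,500 = R$654,500
  R$654,500 × 18% = R$117,810

R$117,810 > R$85,295, so the shadow minimum tax is the binding amount.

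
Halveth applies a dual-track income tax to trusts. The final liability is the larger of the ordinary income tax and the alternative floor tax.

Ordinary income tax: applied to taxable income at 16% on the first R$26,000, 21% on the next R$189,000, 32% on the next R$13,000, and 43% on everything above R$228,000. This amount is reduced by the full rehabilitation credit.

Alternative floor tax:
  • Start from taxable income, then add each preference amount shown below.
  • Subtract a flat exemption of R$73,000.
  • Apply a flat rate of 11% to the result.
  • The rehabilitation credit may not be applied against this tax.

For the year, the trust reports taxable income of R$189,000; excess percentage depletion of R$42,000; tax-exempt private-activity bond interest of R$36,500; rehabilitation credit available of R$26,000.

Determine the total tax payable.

R$21,395

Alternative floor tax:
  Adjusted income: R$189,000 + R$42,000 + R$36,500 = R$267,500
  Less exemption R$73,000 → base R$194,500
  R$194,500 × 11% = R$21,395

Ordinary income tax:
  R$26,000 × 16% = R$4,160
  R$163,000 × 21% = R$34,230
  → R$38,390
  Less rehabilitation credit R$26,000 → R$12,390

R$21,395 > R$12,390, so the alternative floor tax is the binding amount.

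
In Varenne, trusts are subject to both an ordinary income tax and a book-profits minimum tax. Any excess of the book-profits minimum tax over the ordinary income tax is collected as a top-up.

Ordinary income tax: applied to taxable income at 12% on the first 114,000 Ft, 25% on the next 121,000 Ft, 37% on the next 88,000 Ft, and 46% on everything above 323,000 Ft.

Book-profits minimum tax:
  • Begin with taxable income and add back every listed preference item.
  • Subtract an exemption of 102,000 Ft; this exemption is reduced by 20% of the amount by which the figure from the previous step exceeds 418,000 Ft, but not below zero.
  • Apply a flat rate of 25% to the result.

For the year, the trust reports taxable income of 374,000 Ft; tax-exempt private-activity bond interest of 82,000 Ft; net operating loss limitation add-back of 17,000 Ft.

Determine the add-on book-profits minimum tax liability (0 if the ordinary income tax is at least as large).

Book-profits minimum tax:
  Adjusted income: 374,000 Ft + 82,000 Ft + 17,000 Ft = 473,000 Ft
  Exemption: 102,000 Ft − 20% × (473,000 Ft − 418,000 Ft) = 102,000 Ft − 11,000 Ft = 91,000 Ft
  Base: 473,000 Ft − 91,000 Ft = 382,000 Ft
  382,000 Ft × 25% = 95,500 Ft

Ordinary income tax:
  114,000 Ft × 12% = 13,680 Ft
  121,000 Ft × 25% = 30,250 Ft
  88,000 Ft × 37% = 32,560 Ft
  51,000 Ft × 46% = 23,460 Ft
  → 99,950 Ft

95,500 Ft ≤ 99,950 Ft, so no add-on is due.

0 Ft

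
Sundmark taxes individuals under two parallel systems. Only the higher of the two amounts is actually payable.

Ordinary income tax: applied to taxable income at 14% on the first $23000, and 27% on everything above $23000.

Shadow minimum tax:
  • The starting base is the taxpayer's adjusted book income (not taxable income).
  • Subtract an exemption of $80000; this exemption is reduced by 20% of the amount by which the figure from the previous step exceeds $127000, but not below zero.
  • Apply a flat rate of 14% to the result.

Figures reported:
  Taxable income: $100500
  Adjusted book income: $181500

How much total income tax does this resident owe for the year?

$24145

Shadow minimum tax:
  Base (adjusted book income): $181500
  Exemption: $80000 − 20% × ($181500 − $127000) = $80000 − $10900 = $69100
  Base: $181500 − $69100 = $112400
  $112400 × 14% = $15736

Ordinary income tax:
  $23000 × 14% = $3220
  $77500 × 27% = $20925
  → $24145

$24145 > $15736, so the ordinary income tax governs.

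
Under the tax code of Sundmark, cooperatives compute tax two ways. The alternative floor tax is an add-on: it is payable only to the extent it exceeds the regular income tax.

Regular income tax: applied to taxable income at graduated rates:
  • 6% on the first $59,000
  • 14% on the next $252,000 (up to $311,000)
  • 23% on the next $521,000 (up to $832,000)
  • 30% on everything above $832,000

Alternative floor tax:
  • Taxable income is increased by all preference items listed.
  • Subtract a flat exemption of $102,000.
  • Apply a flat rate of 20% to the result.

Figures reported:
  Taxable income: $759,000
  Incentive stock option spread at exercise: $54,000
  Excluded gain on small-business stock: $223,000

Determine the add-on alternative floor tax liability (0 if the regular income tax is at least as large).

Alternative floor tax:
  Adjusted income: $759,000 + $54,000 + $223,000 = $1,036,000
  Less exemption $102,000 → base $934,000
  $934,000 × 20% = $186,800

Regular income tax:
  $59,000 × 6% = $3,540
  $252,000 × 14% = $35,280
  $448,000 × 23% = $103,040
  → $141,860

Excess of alternative floor tax over regular income tax: $186,800 − $141,860 = $44,940.

$44,940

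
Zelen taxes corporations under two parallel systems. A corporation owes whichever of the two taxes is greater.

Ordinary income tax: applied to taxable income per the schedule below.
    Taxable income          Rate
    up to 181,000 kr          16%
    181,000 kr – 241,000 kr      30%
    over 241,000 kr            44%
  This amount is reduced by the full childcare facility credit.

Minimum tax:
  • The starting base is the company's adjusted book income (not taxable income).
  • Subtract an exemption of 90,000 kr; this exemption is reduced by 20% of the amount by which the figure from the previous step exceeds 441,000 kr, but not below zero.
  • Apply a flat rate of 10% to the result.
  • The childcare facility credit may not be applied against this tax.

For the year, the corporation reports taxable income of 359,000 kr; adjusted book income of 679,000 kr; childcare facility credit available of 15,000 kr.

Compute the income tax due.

Minimum tax:
  Base (adjusted book income): 679,000 kr
  Exemption: 90,000 kr − 20% × (679,000 kr − 441,000 kr) = 90,000 kr − 47,600 kr = 42,400 kr
  Base: 679,000 kr − 42,400 kr = 636,600 kr
  636,600 kr × 10% = 63,660 kr

Ordinary income tax:
  181,000 kr × 16% = 28,960 kr
  60,000 kr × 30% = 18,000 kr
  118,000 kr × 44% = 51,920 kr
  → 98,880 kr
  Less childcare facility credit 15,000 kr → 83,880 kr

83,880 kr > 63,660 kr, so the ordinary income tax governs.

83,880 kr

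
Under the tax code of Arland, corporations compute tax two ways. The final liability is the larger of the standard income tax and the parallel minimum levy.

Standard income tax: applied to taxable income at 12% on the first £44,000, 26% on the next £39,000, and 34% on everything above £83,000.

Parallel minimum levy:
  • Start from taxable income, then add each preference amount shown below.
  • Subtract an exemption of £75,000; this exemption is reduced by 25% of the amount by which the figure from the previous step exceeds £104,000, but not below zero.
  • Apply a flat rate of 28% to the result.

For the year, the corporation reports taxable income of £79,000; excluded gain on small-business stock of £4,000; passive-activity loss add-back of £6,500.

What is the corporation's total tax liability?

Standard income tax:
  £44,000 × 12% = £5,280
  £35,000 × 26% = £9,100
  → £14,380

Parallel minimum levy:
  Adjusted income: £79,000 + £4,000 + £6,500 = £89,500
  Exemption: £89,500 ≤ £104,000, so full £75,000 applies
  Base: £89,500 − £75,000 = £14,500
  £14,500 × 28% = £4,060

£14,380 > £4,060, so the standard income tax governs.

£14,380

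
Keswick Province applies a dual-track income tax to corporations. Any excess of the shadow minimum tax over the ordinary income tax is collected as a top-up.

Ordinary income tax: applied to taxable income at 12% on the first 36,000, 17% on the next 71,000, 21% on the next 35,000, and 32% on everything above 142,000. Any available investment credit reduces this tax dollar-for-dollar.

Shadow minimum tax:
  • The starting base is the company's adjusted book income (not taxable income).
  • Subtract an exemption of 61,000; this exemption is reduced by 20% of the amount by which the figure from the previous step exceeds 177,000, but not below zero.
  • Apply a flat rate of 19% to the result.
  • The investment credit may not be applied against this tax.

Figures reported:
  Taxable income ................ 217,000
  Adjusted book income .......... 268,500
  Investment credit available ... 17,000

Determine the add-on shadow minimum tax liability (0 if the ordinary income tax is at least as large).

Shadow minimum tax:
  Base (adjusted book income): 268,500
  Exemption: 61,000 − 20% × (268,500 − 177,000) = 61,000 − 18,300 = 42,700
  Base: 268,500 − 42,700 = 225,800
  225,800 × 19% = 42,902

Ordinary income tax:
  36,000 × 12% = 4,320
  71,000 × 17% = 12,070
  35,000 × 21% = 7,350
  75,000 × 32% = 24,000
  → 47,740
  Less investment credit 17,000 → 30,740

Excess of shadow minimum tax over ordinary income tax: 42,902 − 30,740 = 12,162.

12,162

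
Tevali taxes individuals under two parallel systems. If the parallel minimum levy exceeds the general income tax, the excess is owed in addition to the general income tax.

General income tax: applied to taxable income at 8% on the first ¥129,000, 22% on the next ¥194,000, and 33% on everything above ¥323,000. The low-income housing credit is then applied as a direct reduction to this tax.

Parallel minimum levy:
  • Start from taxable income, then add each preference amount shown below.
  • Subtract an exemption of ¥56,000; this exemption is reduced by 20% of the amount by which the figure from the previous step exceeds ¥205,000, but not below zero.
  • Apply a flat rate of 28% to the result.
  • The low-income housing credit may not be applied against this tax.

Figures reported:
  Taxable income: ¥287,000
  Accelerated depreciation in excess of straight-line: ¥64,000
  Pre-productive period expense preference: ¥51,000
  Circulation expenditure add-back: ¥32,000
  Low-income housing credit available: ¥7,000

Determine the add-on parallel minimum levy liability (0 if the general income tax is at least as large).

¥80,584

General income tax:
  ¥129,000 × 8% = ¥10,320
  ¥158,000 × 22% = ¥34,760
  → ¥45,080
  Less low-income housing credit ¥7,000 → ¥38,080

Parallel minimum levy:
  Adjusted income: ¥287,000 + ¥64,000 + ¥51,000 + ¥32,000 = ¥434,000
  Exemption: ¥56,000 − 20% × (¥434,000 − ¥205,000) = ¥56,000 − ¥45,800 = ¥10,200
  Base: ¥434,000 − ¥10,200 = ¥423,800
  ¥423,800 × 28% = ¥118,664

Excess of parallel minimum levy over general income tax: ¥118,664 − ¥38,080 = ¥80,584.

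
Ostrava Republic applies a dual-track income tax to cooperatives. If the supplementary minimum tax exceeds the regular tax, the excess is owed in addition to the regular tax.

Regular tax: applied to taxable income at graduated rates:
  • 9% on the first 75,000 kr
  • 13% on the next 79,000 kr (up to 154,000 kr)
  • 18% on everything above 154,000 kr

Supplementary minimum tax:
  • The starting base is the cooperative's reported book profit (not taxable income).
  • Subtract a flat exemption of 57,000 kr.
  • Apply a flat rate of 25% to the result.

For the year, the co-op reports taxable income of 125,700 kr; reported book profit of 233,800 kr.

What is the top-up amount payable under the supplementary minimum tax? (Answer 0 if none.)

30,859 kr

Supplementary minimum tax:
  Base (reported book profit): 233,800 kr
  Less exemption 57,000 kr → base 176,800 kr
  176,800 kr × 25% = 44,200 kr

Regular tax:
  75,000 kr × 9% = 6,750 kr
  50,700 kr × 13% = 6,591 kr
  → 13,341 kr

Excess of supplementary minimum tax over regular tax: 44,200 kr − 13,341 kr = 30,859 kr.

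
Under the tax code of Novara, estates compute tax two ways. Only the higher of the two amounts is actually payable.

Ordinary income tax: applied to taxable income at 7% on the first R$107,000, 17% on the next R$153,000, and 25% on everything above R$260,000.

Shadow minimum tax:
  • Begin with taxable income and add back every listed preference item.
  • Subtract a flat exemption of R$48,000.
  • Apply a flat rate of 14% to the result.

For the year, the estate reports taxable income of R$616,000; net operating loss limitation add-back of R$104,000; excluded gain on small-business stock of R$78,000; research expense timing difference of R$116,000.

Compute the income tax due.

Shadow minimum tax:
  Adjusted income: R$616,000 + R$104,000 + R$78,000 + R$116,000 = R$914,000
  Less exemption R$48,000 → base R$866,000
  R$866,000 × 14% = R$121,240

Ordinary income tax:
  R$107,000 × 7% = R$7,490
  R$153,000 × 17% = R$26,010
  R$356,000 × 25% = R$89,000
  → R$122,500

R$122,500 > R$121,240, so the ordinary income tax governs.

R$122,500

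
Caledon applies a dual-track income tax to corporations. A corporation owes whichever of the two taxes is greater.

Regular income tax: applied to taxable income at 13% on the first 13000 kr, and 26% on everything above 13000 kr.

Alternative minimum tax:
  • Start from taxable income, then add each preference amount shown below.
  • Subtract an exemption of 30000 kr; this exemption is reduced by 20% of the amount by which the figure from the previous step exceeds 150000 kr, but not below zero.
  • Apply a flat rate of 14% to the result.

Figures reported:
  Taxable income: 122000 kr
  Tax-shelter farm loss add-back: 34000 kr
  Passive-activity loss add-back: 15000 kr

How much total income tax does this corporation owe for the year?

Regular income tax:
  13000 kr × 13% = 1690 kr
  109000 kr × 26% = 28340 kr
  → 30030 kr

Alternative minimum tax:
  Adjusted income: 122000 kr + 34000 kr + 15000 kr = 171000 kr
  Exemption: 30000 kr − 20% × (171000 kr − 150000 kr) = 30000 kr − 4200 kr = 25800 kr
  Base: 171000 kr − 25800 kr = 145200 kr
  145200 kr × 14% = 20328 kr

30030 kr > 20328 kr, so the regular income tax governs.

30030 kr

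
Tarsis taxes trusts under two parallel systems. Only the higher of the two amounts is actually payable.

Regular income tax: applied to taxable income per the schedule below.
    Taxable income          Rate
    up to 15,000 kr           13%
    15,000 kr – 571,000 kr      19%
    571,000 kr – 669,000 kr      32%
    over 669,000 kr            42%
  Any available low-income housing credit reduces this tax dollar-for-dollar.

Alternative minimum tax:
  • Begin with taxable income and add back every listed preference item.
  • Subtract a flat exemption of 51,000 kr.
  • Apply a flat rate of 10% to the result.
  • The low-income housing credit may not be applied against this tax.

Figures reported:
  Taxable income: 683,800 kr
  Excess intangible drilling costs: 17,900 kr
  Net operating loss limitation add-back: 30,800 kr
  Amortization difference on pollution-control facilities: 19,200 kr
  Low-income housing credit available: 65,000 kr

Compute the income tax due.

80,166 kr

Alternative minimum tax:
  Adjusted income: 683,800 kr + 17,900 kr + 30,800 kr + 19,200 kr = 751,700 kr
  Less exemption 51,000 kr → base 700,700 kr
  700,700 kr × 10% = 70,070 kr

Regular income tax:
  15,000 kr × 13% = 1,950 kr
  556,000 kr × 19% = 105,640 kr
  98,000 kr × 32% = 31,360 kr
  14,800 kr × 42% = 6,216 kr
  → 145,166 kr
  Less low-income housing credit 65,000 kr → 80,166 kr

80,166 kr > 70,070 kr, so the regular income tax governs.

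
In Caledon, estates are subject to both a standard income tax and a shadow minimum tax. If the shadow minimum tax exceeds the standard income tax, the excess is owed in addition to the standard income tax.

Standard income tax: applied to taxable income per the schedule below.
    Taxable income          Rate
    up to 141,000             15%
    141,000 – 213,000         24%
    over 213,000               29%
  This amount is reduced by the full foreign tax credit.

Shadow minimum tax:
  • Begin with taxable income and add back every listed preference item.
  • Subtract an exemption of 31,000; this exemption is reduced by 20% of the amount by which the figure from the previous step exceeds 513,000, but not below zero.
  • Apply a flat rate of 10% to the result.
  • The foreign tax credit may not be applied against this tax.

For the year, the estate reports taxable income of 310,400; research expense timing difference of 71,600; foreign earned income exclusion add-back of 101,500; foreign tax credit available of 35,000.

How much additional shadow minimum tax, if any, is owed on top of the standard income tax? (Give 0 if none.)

Standard income tax:
  141,000 × 15% = 21,150
  72,000 × 24% = 17,280
  97,400 × 29% = 28,246
  → 66,676
  Less foreign tax credit 35,000 → 31,676

Shadow minimum tax:
  Adjusted income: 310,400 + 71,600 + 101,500 = 483,500
  Exemption: 483,500 ≤ 513,000, so full 31,000 applies
  Base: 483,500 − 31,000 = 452,500
  452,500 × 10% = 45,250

Excess of shadow minimum tax over standard income tax: 45,250 − 31,676 = 13,574.

13,574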